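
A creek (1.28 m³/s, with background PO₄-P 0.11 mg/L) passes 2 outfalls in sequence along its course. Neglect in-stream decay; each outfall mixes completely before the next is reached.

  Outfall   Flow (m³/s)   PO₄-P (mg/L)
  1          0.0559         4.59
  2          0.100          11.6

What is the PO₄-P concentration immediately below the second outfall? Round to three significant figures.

1.08 mg/L

After outfall 1: Q = 1.280 + 0.05590 = 1.336 m³/s; C = (1.280·0.1100 + 0.05590·4.590)/1.336 = 0.2975 mg/L.
After outfall 2: Q = 1.336 + 0.1000 = 1.436 m³/s; C = (1.336·0.2975 + 0.1000·11.60)/1.436 = 1.085 mg/L.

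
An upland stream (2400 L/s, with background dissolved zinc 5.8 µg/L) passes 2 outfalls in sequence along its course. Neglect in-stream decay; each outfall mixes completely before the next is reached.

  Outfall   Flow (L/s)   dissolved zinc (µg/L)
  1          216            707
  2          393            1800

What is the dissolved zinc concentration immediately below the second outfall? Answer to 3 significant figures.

Outfall 1: combined Q = 2616 L/s; C = (2400·5.800 + 216.0·707.0)/2616 = 63.70 µg/L.
Outfall 2: combined Q = 3009 L/s; C = (2616·63.70 + 393.0·1800)/3009 = 290.5 µg/L.

290 µg/L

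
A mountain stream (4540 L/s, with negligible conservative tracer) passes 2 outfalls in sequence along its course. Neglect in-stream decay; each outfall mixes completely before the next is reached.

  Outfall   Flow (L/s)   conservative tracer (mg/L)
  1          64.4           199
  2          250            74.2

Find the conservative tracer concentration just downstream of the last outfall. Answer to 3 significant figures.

6.46 mg/L

Outfall 1: combined Q = 4604 L/s; C = (4540·0 + 64.40·199.0)/4604 = 2.783 mg/L.
Outfall 2: combined Q = 4854 L/s; C = (4604·2.783 + 250.0·74.20)/4854 = 6.461 mg/L.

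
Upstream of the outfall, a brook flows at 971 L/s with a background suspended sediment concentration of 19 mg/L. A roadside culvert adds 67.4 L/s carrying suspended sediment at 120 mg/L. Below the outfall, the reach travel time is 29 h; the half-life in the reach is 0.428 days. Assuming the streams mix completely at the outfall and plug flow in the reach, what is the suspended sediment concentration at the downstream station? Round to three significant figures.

Mixed concentration C = ΣQC/ΣQ = (971.0·19.00 + 67.40·120.0) / 1038 = 26540/1038 = 25.56 mg/L.
Half-life 0.428 d → k = ln 2 / 0.428 = 1.620 d⁻¹.
Applying C = C₀e^(−kt): 25.56 × 0.1413 = 3.611 mg/L.

3.61 mg/L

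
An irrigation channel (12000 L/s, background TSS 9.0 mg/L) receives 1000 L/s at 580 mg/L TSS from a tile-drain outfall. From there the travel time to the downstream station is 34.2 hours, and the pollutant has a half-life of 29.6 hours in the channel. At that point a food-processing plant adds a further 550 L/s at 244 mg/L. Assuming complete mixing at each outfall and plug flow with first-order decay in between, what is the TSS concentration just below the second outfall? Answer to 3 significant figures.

32.7 mg/L

Flow-weighted average: C = (12000·9.000 + 1000·580.0) / 13000 = 688000/13000 = 52.92 mg/L; combined flow 13000 L/s.
Half-life 29.6 h → k = ln 2 / 29.6 = 0.02342 h⁻¹ = 0.5620 d⁻¹.
Applying C = C₀e^(−kt): 52.92 × 0.4489 = 23.76 mg/L.
At the second outfall, C = (13000·23.76 + 550.0·244.0) / (13000 + 550.0) = 32.70 mg/L.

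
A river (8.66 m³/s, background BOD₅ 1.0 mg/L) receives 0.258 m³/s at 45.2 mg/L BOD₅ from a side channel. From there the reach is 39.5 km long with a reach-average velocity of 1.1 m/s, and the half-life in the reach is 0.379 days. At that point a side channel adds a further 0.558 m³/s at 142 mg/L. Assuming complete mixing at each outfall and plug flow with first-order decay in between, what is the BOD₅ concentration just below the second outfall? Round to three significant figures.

9.36 mg/L

Mass balance: C = (8.660·1.000 + 0.2580·45.20) / 8.918 = 20.32/8.918 = 2.279 mg/L; combined flow 8.918 m³/s.
Travel time t = 39.5·1000 / 1.1 = 35910 s = 9.975 h.
Half-life 0.379 d → k = ln 2 / 0.379 = 1.829 d⁻¹.
Decay over the reach: 2.279·exp(−kt) = 2.279·0.4676 = 1.066 mg/L.
Second outfall: C = (8.918·1.066 + 0.5580·142.0)/9.476 = 9.365 mg/L.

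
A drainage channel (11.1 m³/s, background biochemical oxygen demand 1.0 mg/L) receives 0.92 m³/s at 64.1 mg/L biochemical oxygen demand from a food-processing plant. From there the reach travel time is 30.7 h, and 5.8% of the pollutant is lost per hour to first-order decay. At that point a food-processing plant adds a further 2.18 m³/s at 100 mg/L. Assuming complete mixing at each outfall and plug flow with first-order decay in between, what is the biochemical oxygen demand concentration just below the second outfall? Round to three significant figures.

16.1 mg/L

After mixing, C = (11.10·1.000 + 0.9200·64.10) / 12.02 = 70.07/12.02 = 5.830 mg/L; combined flow 12.02 m³/s.
5.8%/h lost → k = −ln(1 − 0.058) = 0.05975 h⁻¹.
Decay over the reach: 5.830·exp(−kt) = 5.830·0.1597 = 0.9311 mg/L.
At the second outfall, C = (12.02·0.9311 + 2.180·100.0) / (12.02 + 2.180) = 16.14 mg/L.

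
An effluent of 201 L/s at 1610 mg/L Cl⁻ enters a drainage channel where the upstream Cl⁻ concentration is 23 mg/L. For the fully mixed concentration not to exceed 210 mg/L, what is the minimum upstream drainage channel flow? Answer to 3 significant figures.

1500 L/s

Set C_mix = 210: (Q·23.00 + 201.0·1610) / (Q + 201.0) = 210
→ Q = 201.0·(1610 − 210)/(210 − 23.00) = 1505 L/s.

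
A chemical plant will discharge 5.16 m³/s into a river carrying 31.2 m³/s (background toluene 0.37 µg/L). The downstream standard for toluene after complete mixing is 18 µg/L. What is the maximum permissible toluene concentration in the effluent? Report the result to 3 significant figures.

125 µg/L

At the limit, (Qr·Cr + Qe·Cₑ)/(Qr + Qe) = 18:
Cₑ = (36.36·18 − 31.20·0.3700) / 5.160 = 124.6 µg/L.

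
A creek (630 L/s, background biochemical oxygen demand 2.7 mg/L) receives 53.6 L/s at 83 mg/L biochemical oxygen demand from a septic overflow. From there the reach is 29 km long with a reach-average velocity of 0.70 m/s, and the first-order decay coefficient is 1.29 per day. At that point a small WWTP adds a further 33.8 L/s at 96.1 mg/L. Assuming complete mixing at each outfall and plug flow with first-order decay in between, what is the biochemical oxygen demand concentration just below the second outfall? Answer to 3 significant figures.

After mixing, C = (630.0·2.700 + 53.60·83.00) / 683.6 = 6150/683.6 = 8.996 mg/L; combined flow 683.6 L/s.
Travel time t = 29·1000 / 0.70 = 41430 s = 11.51 h.
Applying C = C₀e^(−kt): 8.996 × 0.5387 = 4.846 mg/L.
Second outfall: C = (683.6·4.846 + 33.80·96.10)/717.4 = 9.146 mg/L.

9.15 mg/L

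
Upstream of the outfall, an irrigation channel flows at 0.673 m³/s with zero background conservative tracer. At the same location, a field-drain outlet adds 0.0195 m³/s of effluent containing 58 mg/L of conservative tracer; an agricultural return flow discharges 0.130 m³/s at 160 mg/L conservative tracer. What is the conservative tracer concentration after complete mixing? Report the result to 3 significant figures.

Conservation of mass: C = (0.6730·0 + 0.01950·58.00 + 0.1300·160.0) / 0.8225 = 21.93/0.8225 = 26.66 mg/L.

26.7 mg/L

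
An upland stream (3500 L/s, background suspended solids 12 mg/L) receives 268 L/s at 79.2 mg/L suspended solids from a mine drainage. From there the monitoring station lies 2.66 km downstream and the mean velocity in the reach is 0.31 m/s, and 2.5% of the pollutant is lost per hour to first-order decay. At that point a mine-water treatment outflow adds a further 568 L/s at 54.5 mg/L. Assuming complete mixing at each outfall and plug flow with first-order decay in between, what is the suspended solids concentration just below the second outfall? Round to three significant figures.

Mass balance: C = (3500·12.00 + 268.0·79.20) / 3768 = 63230/3768 = 16.78 mg/L; combined flow 3768 L/s.
Travel time t = 2.66·1000 / 0.31 = 8581 s = 2.384 h.
2.5%/h lost → k = −ln(1 − 0.025) = 0.02532 h⁻¹.
First-order decay: C = 16.78·exp(−k·t) = 16.78·0.9414 = 15.80 mg/L.
Second outfall: C = (3768·15.80 + 568.0·54.50)/4336 = 20.87 mg/L.

20.9 mg/L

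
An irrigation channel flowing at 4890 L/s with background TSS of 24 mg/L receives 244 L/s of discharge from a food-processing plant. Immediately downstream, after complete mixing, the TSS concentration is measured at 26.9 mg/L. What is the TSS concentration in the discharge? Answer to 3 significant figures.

Mass balance: 4890·24.00 + 244.0·Cₑ = 5134·26.90
→ Cₑ = (5134·26.90 − 4890·24.00) / 244.0 = 85.02 mg/L.

85.0 mg/L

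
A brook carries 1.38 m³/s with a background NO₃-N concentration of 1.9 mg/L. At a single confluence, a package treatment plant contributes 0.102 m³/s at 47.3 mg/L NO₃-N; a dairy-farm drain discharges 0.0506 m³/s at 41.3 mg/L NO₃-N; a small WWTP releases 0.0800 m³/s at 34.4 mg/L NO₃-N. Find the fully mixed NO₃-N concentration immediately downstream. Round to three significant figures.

Flow-weighted average: C = (1.380·1.900 + 0.1020·47.30 + 0.05060·41.30 + 0.08000·34.40) / 1.613 = 12.29/1.613 = 7.620 mg/L.

7.62 mg/L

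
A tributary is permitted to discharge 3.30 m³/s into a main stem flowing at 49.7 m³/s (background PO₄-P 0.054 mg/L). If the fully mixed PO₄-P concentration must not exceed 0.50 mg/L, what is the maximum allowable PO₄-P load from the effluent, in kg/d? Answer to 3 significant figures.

Mass balance at the limit: 49.70·0.05400 + 3.300·Cₑ = 53.00·0.50 → Cₑ = 7.217 mg/L.
Load = 3.300 m³/s × 7.217 g/m³ × 86 400 s/d = 2058 kg/d.

2060 kg/d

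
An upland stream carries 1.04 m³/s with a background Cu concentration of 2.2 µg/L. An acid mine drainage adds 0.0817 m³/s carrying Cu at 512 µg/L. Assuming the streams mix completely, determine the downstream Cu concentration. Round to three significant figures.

Flow-weighted average: C = (1.040·2.200 + 0.08170·512.0) / 1.122 = 44.12/1.122 = 39.33 µg/L.

39.3 µg/L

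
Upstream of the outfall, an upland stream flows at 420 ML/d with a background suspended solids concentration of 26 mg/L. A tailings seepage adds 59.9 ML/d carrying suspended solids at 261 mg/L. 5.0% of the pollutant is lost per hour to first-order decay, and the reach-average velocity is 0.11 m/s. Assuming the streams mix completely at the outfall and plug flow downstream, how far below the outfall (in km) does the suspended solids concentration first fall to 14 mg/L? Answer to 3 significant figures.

Conservation of mass: C = (420.0·26.00 + 59.90·261.0) / 479.9 = 26550/479.9 = 55.33 mg/L.
5.0%/h lost → k = −ln(1 − 0.05) = 0.05129 h⁻¹.
Set 55.33·exp(−k·t) = 14 → t = ln(55.33/14)/k = 96450 s = 26.79 h.
Distance = v·t = 0.11·96450 = 10610 m = 10.61 km.

10.6 km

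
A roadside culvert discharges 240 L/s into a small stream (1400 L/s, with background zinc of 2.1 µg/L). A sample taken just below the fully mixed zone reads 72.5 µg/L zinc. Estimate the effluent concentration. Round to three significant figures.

Mass balance: 1400·2.100 + 240.0·Cₑ = 1640·72.50
→ Cₑ = (1640·72.50 − 1400·2.100) / 240.0 = 483.2 µg/L.

483 µg/L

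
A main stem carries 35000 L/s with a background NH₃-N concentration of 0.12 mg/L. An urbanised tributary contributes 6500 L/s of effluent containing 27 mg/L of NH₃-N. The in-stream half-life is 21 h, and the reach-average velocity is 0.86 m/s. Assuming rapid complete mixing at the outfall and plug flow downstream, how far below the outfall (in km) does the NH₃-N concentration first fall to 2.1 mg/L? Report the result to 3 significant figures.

67.9 km

Mixed concentration C = ΣQC/ΣQ = (35000·0.1200 + 6500·27.00) / 41500 = 179700/41500 = 4.330 mg/L.
Half-life 21 h → k = ln 2 / 21 = 0.03301 h⁻¹ = 0.7922 d⁻¹.
Set 4.330·exp(−k·t) = 2.1 → t = ln(4.330/2.1)/k = 78930 s = 21.92 h.
Distance = v·t = 0.86·78930 = 67880 m = 67.88 km.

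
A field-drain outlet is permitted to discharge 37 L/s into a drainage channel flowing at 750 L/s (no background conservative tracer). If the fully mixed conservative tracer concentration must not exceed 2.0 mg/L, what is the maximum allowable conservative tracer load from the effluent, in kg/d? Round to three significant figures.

136 kg/d

Mass balance at the limit: 750.0·0 + 37.00·Cₑ = 787.0·2.0 → Cₑ = 42.54 mg/L.
37.00 L/s = 0.03700 m³/s. Load = 0.03700 m³/s × 42.54 g/m³ × 86 400 s/d = 136.0 kg/d.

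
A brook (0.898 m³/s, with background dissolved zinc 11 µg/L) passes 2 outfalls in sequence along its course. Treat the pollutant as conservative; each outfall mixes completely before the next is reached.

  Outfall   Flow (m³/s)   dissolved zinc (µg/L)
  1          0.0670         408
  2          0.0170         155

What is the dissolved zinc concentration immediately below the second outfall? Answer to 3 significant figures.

Below outfall 1: Q → 0.9650 m³/s, C = (0.8980·11.00 + 0.06700·408.0)/0.9650 = 38.56 µg/L.
Below outfall 2: Q → 0.9820 m³/s, C = (0.9650·38.56 + 0.01700·155.0)/0.9820 = 40.58 µg/L.

40.6 µg/L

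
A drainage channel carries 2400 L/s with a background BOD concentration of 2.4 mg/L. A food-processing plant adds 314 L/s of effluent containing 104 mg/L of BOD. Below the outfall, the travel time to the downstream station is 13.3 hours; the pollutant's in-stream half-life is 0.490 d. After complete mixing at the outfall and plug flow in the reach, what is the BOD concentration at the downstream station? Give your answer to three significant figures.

6.46 mg/L

Conservation of mass: C = (2400·2.400 + 314.0·104.0) / 2714 = 38420/2714 = 14.15 mg/L.
Half-life 0.490 d → k = ln 2 / 0.490 = 1.415 d⁻¹.
Decay over the reach: 14.15·exp(−kt) = 14.15·0.4566 = 6.463 mg/L.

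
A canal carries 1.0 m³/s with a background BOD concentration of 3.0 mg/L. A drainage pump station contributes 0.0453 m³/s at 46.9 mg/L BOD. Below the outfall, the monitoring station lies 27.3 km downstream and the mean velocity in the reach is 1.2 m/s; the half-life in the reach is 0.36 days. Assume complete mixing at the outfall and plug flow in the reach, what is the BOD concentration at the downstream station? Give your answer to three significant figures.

Mixed concentration C = ΣQC/ΣQ = (1.000·3.000 + 0.04530·46.90) / 1.045 = 5.125/1.045 = 4.902 mg/L.
Travel time t = 27.3·1000 / 1.2 = 22750 s = 6.319 h.
Half-life 0.36 d → k = ln 2 / 0.36 = 1.925 d⁻¹.
After decay, C = 4.902 × e^(−kt) = 4.902 × 0.6023 = 2.953 mg/L.

2.95 mg/L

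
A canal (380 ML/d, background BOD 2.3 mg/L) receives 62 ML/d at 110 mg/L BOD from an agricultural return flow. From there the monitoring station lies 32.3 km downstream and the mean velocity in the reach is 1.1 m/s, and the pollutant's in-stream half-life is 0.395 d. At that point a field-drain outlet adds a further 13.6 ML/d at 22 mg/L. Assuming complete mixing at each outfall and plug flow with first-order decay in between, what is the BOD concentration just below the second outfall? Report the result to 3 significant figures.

After mixing, C = (380.0·2.300 + 62.00·110.0) / 442.0 = 7694/442.0 = 17.41 mg/L; combined flow 442.0 ML/d.
Travel time t = 32.3·1000 / 1.1 = 29360 s = 8.157 h.
Half-life 0.395 d → k = ln 2 / 0.395 = 1.755 d⁻¹.
After decay, C = 17.41 × e^(−kt) = 17.41 × 0.5508 = 9.588 mg/L.
At the second outfall, C = (442.0·9.588 + 13.60·22.00) / (442.0 + 13.60) = 9.958 mg/L.

9.96 mg/L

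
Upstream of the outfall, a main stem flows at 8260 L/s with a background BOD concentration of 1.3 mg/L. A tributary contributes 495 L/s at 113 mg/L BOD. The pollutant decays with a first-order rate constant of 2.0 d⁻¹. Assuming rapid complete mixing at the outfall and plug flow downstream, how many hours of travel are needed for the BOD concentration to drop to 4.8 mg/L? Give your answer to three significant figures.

Flow-weighted average: C = (8260·1.300 + 495.0·113.0) / 8755 = 66670/8755 = 7.615 mg/L.
7.615·exp(−k·t) = 4.8 → t = ln(7.615/4.8)/k = 19940 s = 5.539 h.

5.54 h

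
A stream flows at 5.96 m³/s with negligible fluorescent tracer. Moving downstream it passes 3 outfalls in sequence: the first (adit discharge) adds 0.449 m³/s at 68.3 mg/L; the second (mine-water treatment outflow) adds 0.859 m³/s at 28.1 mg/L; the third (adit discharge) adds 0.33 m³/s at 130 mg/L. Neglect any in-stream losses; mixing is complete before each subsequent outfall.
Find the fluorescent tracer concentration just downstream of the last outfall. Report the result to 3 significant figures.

Below outfall 1: Q → 6.409 m³/s, C = (5.960·0 + 0.4490·68.30)/6.409 = 4.785 mg/L.
Below outfall 2: Q → 7.268 m³/s, C = (6.409·4.785 + 0.8590·28.10)/7.268 = 7.541 mg/L.
Below outfall 3: Q → 7.598 m³/s, C = (7.268·7.541 + 0.3300·130.0)/7.598 = 12.86 mg/L.

12.9 mg/L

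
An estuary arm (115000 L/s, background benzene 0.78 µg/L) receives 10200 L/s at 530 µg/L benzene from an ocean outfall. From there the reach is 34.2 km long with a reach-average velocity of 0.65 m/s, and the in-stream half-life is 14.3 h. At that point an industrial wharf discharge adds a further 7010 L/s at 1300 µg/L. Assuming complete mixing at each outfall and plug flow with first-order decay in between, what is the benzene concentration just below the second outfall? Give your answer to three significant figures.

89.4 µg/L

After mixing, C = (115000·0.7800 + 10200·530.0) / 125200 = 5496000/125200 = 43.90 µg/L; combined flow 125200 L/s.
Travel time t = 34.2·1000 / 0.65 = 52620 s = 14.62 h.
Half-life 14.3 h → k = ln 2 / 14.3 = 0.04847 h⁻¹ = 1.163 d⁻¹.
After decay, C = 43.90 × e^(−kt) = 43.90 × 0.4924 = 21.61 µg/L.
Second outfall: C = (125200·21.61 + 7010·1300)/132200 = 89.40 µg/L.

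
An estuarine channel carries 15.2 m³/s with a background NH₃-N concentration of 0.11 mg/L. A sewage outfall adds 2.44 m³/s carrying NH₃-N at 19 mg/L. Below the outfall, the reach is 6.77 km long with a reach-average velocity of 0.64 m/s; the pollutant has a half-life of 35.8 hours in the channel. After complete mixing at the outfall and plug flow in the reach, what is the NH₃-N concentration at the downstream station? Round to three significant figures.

Mass balance: C = (15.20·0.1100 + 2.440·19.00) / 17.64 = 48.03/17.64 = 2.723 mg/L.
Travel time t = 6.77·1000 / 0.64 = 10580 s = 2.938 h.
Half-life 35.8 h → k = ln 2 / 35.8 = 0.01936 h⁻¹ = 0.4647 d⁻¹.
First-order decay: C = 2.723·exp(−k·t) = 2.723·0.9447 = 2.572 mg/L.

2.57 mg/L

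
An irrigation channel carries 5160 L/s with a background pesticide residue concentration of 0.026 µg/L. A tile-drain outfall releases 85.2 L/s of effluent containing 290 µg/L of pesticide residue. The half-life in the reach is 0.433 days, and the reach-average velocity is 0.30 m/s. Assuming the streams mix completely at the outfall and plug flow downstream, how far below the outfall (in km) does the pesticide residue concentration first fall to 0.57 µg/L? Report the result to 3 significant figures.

34.3 km

Flow-weighted average: C = (5160·0.02600 + 85.20·290.0) / 5245 = 24840/5245 = 4.736 µg/L.
Half-life 0.433 d → k = ln 2 / 0.433 = 1.601 d⁻¹.
Set 4.736·exp(−k·t) = 0.57 → t = ln(4.736/0.57)/k = 114300 s = 31.74 h.
Distance = v·t = 0.30·114300 = 34280 m = 34.28 km.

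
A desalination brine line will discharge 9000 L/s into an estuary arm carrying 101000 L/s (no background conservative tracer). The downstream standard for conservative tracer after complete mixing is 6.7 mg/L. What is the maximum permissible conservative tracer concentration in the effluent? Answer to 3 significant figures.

81.9 mg/L

At the limit, (Qr·Cr + Qe·Cₑ)/(Qr + Qe) = 6.7:
Cₑ = (110000·6.7 − 101000·0) / 9000 = 81.89 mg/L.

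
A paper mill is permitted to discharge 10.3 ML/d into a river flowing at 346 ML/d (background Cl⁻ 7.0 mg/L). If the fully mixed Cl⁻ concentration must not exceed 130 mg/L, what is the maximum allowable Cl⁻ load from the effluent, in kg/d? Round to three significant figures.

Mass balance at the limit: 346.0·7.000 + 10.30·Cₑ = 356.3·130 → Cₑ = 4262 mg/L.
10.30 ML/d = 0.1192 m³/s. Load = 0.1192 m³/s × 4262 g/m³ × 86 400 s/d = 43900 kg/d.

43900 kg/d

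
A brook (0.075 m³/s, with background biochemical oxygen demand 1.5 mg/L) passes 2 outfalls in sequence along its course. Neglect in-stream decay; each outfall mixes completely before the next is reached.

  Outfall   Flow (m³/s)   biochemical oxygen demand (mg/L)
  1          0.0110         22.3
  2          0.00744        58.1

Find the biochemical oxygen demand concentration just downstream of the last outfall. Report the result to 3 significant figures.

8.46 mg/L

Outfall 1: combined Q = 0.08600 m³/s; C = (0.07500·1.500 + 0.01100·22.30)/0.08600 = 4.160 mg/L.
Outfall 2: combined Q = 0.09344 m³/s; C = (0.08600·4.160 + 0.007440·58.10)/0.09344 = 8.455 mg/L.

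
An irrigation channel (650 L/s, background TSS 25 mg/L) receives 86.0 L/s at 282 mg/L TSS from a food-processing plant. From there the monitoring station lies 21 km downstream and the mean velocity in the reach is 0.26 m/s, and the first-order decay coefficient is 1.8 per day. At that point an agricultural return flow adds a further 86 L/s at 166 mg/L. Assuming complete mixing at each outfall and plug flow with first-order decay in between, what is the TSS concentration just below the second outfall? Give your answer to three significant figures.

26.5 mg/L

Mixed concentration C = ΣQC/ΣQ = (650.0·25.00 + 86.00·282.0) / 736.0 = 40500/736.0 = 55.03 mg/L; combined flow 736.0 L/s.
Travel time t = 21·1000 / 0.26 = 80770 s = 22.44 h.
Applying C = C₀e^(−kt): 55.03 × 0.1859 = 10.23 mg/L.
Second outfall: C = (736.0·10.23 + 86.00·166.0)/822.0 = 26.53 mg/L.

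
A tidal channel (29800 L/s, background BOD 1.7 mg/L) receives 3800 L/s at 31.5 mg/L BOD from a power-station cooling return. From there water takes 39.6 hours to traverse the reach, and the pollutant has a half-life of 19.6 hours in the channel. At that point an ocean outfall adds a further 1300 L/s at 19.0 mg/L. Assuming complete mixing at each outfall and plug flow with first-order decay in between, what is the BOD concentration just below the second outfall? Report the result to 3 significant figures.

Conservation of mass: C = (29800·1.700 + 3800·31.50) / 33600 = 170400/33600 = 5.070 mg/L; combined flow 33600 L/s.
Half-life 19.6 h → k = ln 2 / 19.6 = 0.03536 h⁻¹ = 0.8488 d⁻¹.
Decay over the reach: 5.070·exp(−kt) = 5.070·0.2465 = 1.250 mg/L.
Second outfall: C = (33600·1.250 + 1300·19.00)/34900 = 1.911 mg/L.

1.91 mg/L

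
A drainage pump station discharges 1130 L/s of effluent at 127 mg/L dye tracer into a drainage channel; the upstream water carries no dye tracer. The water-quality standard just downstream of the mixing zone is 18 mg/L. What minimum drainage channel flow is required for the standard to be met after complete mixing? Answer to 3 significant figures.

6840 L/s

Set C_mix = 18: (Q·0 + 1130·127.0) / (Q + 1130) = 18
→ Q = 1130·(127.0 − 18)/(18 − 0) = 6843 L/s.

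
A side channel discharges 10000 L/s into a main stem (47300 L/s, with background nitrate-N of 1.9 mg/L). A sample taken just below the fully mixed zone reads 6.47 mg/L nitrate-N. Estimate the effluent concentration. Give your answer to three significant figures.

28.1 mg/L

Mass balance: 47300·1.900 + 10000·Cₑ = 57300·6.470
→ Cₑ = (57300·6.470 − 47300·1.900) / 10000 = 28.09 mg/L.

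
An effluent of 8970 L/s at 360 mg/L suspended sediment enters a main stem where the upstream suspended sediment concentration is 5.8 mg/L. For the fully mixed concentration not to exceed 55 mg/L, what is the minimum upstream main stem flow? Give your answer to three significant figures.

Set C_mix = 55: (Q·5.800 + 8970·360.0) / (Q + 8970) = 55
→ Q = 8970·(360.0 − 55)/(55 − 5.800) = 55610 L/s.

55600 L/s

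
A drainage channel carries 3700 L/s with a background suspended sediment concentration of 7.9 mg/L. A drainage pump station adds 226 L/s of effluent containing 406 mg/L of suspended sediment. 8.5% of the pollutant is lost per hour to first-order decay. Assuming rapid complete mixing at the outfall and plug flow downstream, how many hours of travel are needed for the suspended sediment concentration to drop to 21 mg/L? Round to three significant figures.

4.32 h

After mixing, C = (3700·7.900 + 226.0·406.0) / 3926 = 121000/3926 = 30.82 mg/L.
8.5%/h lost → k = −ln(1 − 0.085) = 0.08883 h⁻¹.
30.82·exp(−k·t) = 21 → t = ln(30.82/21)/k = 15540 s = 4.318 h.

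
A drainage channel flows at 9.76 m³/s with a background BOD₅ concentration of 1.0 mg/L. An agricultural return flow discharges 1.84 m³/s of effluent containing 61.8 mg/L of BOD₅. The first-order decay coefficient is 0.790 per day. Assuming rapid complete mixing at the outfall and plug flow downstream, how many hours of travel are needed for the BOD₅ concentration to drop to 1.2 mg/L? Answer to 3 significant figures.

66.3 h

Flow-weighted average: C = (9.760·1.000 + 1.840·61.80) / 11.60 = 123.5/11.60 = 10.64 mg/L.
10.64·exp(−k·t) = 1.2 → t = ln(10.64/1.2)/k = 238700 s = 66.31 h.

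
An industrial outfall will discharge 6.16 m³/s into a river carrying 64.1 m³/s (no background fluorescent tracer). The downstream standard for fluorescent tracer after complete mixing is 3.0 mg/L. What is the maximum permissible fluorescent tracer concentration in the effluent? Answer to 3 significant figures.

34.2 mg/L

At the limit, (Qr·Cr + Qe·Cₑ)/(Qr + Qe) = 3.0:
Cₑ = (70.26·3.0 − 64.10·0) / 6.160 = 34.22 mg/L.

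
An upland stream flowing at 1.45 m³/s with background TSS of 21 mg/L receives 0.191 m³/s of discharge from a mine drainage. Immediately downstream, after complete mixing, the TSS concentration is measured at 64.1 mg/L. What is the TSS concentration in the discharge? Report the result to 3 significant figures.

391 mg/L

Mass balance: 1.450·21.00 + 0.1910·Cₑ = 1.641·64.10
→ Cₑ = (1.641·64.10 − 1.450·21.00) / 0.1910 = 391.3 mg/L.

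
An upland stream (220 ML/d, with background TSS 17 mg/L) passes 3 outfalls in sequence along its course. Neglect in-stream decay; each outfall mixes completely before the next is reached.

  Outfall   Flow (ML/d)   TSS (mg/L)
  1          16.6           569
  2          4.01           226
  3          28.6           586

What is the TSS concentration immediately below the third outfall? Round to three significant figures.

Outfall 1: combined Q = 236.6 ML/d; C = (220.0·17.00 + 16.60·569.0)/236.6 = 55.73 mg/L.
Outfall 2: combined Q = 240.6 ML/d; C = (236.6·55.73 + 4.010·226.0)/240.6 = 58.57 mg/L.
Outfall 3: combined Q = 269.2 ML/d; C = (240.6·58.57 + 28.60·586.0)/269.2 = 114.6 mg/L.

115 mg/L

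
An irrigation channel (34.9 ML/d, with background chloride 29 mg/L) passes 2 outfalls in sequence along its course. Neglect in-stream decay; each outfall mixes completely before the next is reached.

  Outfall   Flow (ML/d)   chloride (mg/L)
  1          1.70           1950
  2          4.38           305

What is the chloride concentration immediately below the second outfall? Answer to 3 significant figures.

138 mg/L

Below outfall 1: Q → 36.60 ML/d, C = (34.90·29.00 + 1.700·1950)/36.60 = 118.2 mg/L.
Below outfall 2: Q → 40.98 ML/d, C = (36.60·118.2 + 4.380·305.0)/40.98 = 138.2 mg/L.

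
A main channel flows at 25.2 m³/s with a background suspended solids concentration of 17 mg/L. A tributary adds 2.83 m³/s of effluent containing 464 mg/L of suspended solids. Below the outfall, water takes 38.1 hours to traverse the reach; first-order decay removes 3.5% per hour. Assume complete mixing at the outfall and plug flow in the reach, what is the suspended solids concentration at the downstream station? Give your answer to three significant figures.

Flow-weighted average: C = (25.20·17.00 + 2.830·464.0) / 28.03 = 1742/28.03 = 62.13 mg/L.
3.5%/h lost → k = −ln(1 − 0.035) = 0.03563 h⁻¹.
Decay over the reach: 62.13·exp(−kt) = 62.13·0.2573 = 15.99 mg/L.

16.0 mg/L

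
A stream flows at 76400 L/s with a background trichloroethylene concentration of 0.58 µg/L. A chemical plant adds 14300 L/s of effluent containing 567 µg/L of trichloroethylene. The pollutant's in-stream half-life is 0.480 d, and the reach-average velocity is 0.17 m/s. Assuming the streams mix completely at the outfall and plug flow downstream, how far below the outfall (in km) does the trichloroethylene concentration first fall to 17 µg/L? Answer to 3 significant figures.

16.9 km

After mixing, C = (76400·0.5800 + 14300·567.0) / 90700 = 8152000/90700 = 89.88 µg/L.
Half-life 0.480 d → k = ln 2 / 0.480 = 1.444 d⁻¹.
Set 89.88·exp(−k·t) = 17 → t = ln(89.88/17)/k = 99640 s = 27.68 h.
Distance = v·t = 0.17·99640 = 16940 m = 16.94 km.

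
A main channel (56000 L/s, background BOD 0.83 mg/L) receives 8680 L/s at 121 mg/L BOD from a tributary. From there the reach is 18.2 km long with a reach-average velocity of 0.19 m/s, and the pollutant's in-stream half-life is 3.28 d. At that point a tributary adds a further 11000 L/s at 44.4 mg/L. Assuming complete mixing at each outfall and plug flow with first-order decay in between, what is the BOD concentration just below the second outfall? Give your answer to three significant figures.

17.9 mg/L

Mass balance: C = (56000·0.8300 + 8680·121.0) / 64680 = 1097000/64680 = 16.96 mg/L; combined flow 64680 L/s.
Travel time t = 18.2·1000 / 0.19 = 95790 s = 26.61 h.
Half-life 3.28 d → k = ln 2 / 3.28 = 0.2113 d⁻¹.
Decay over the reach: 16.96·exp(−kt) = 16.96·0.7911 = 13.41 mg/L.
Second outfall: C = (64680·13.41 + 11000·44.40)/75680 = 17.92 mg/L.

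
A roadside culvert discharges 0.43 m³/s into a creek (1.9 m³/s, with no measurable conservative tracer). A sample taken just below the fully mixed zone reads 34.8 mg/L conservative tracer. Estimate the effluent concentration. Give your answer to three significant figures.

189 mg/L

Mass balance: 1.900·0 + 0.4300·Cₑ = 2.330·34.80
→ Cₑ = (2.330·34.80 − 1.900·0) / 0.4300 = 188.6 mg/L.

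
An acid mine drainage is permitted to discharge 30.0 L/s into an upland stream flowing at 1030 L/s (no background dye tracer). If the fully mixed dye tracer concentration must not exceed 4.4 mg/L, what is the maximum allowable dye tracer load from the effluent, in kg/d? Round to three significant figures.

Mass balance at the limit: 1030·0 + 30.00·Cₑ = 1060·4.4 → Cₑ = 155.5 mg/L.
30.00 L/s = 0.03000 m³/s. Load = 0.03000 m³/s × 155.5 g/m³ × 86 400 s/d = 403.0 kg/d.

403 kg/d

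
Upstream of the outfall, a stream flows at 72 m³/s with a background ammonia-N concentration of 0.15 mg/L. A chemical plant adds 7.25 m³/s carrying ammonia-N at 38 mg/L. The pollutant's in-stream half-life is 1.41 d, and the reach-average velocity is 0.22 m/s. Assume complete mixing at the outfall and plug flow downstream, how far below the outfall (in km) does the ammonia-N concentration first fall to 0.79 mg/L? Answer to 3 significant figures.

Mass balance: C = (72.00·0.1500 + 7.250·38.00) / 79.25 = 286.3/79.25 = 3.613 mg/L.
Half-life 1.41 d → k = ln 2 / 1.41 = 0.4916 d⁻¹.
Set 3.613·exp(−k·t) = 0.79 → t = ln(3.613/0.79)/k = 267200 s = 74.22 h.
Distance = v·t = 0.22·267200 = 58780 m = 58.78 km.

58.8 km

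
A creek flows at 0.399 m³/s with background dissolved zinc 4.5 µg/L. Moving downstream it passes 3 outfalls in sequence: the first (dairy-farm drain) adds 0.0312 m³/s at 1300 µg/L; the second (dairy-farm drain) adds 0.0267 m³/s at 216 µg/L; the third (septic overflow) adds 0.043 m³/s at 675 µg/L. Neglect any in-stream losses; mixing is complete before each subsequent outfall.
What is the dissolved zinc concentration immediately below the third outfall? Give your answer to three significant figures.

Below outfall 1: Q → 0.4302 m³/s, C = (0.3990·4.500 + 0.03120·1300)/0.4302 = 98.46 µg/L.
Below outfall 2: Q → 0.4569 m³/s, C = (0.4302·98.46 + 0.02670·216.0)/0.4569 = 105.3 µg/L.
Below outfall 3: Q → 0.4999 m³/s, C = (0.4569·105.3 + 0.04300·675.0)/0.4999 = 154.3 µg/L.

154 µg/L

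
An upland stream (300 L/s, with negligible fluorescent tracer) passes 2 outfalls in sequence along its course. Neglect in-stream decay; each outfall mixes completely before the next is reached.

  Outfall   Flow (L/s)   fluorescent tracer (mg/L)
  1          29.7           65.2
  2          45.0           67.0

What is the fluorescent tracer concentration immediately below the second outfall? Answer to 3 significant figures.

Outfall 1: combined Q = 329.7 L/s; C = (300.0·0 + 29.70·65.20)/329.7 = 5.873 mg/L.
Outfall 2: combined Q = 374.7 L/s; C = (329.7·5.873 + 45.00·67.00)/374.7 = 13.21 mg/L.

13.2 mg/L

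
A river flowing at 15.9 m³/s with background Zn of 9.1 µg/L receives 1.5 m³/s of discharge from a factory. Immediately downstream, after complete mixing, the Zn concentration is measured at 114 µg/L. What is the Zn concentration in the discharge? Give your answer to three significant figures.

1230 µg/L

Mass balance: 15.90·9.100 + 1.500·Cₑ = 17.40·114.0
→ Cₑ = (17.40·114.0 − 15.90·9.100) / 1.500 = 1226 µg/L.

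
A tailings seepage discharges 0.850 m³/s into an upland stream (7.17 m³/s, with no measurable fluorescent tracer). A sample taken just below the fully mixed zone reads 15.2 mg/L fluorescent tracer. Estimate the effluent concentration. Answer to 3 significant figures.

Mass balance: 7.170·0 + 0.8500·Cₑ = 8.020·15.20
→ Cₑ = (8.020·15.20 − 7.170·0) / 0.8500 = 143.4 mg/L.

143 mg/L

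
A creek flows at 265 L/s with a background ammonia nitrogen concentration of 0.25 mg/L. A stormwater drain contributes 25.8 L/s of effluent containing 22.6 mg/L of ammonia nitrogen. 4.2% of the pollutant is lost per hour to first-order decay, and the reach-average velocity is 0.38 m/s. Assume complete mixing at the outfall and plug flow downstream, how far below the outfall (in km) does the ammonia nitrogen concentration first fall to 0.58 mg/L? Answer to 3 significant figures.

Conservation of mass: C = (265.0·0.2500 + 25.80·22.60) / 290.8 = 649.3/290.8 = 2.233 mg/L.
4.2%/h lost → k = −ln(1 − 0.042) = 0.04291 h⁻¹.
Set 2.233·exp(−k·t) = 0.58 → t = ln(2.233/0.58)/k = 113100 s = 31.42 h.
Distance = v·t = 0.38·113100 = 42980 m = 42.98 km.

43.0 km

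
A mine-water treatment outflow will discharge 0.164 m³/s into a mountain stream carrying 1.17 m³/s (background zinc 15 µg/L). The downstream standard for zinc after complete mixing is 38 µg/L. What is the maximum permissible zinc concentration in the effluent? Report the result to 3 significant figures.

202 µg/L

At the limit, (Qr·Cr + Qe·Cₑ)/(Qr + Qe) = 38:
Cₑ = (1.334·38 − 1.170·15.00) / 0.1640 = 202.1 µg/L.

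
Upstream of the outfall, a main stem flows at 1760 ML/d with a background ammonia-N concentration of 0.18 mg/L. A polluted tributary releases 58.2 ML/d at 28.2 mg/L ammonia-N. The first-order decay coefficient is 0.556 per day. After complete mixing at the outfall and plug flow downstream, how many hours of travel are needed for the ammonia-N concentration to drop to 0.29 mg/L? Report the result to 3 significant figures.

After mixing, C = (1760·0.1800 + 58.20·28.20) / 1818 = 1958/1818 = 1.077 mg/L.
1.077·exp(−k·t) = 0.29 → t = ln(1.077/0.29)/k = 203900 s = 56.63 h.

56.6 h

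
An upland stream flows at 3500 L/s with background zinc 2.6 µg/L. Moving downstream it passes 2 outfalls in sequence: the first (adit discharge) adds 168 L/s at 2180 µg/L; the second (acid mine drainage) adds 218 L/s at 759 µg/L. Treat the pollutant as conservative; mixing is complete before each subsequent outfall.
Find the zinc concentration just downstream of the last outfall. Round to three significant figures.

Below outfall 1: Q → 3668 L/s, C = (3500·2.600 + 168.0·2180)/3668 = 102.3 µg/L.
Below outfall 2: Q → 3886 L/s, C = (3668·102.3 + 218.0·759.0)/3886 = 139.2 µg/L.

139 µg/L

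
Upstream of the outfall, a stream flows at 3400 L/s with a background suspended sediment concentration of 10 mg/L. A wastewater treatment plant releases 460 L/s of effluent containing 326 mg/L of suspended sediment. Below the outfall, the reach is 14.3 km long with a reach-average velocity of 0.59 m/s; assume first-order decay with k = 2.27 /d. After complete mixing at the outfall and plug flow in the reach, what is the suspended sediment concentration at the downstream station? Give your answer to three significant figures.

After mixing, C = (3400·10.00 + 460.0·326.0) / 3860 = 184000/3860 = 47.66 mg/L.
Travel time t = 14.3·1000 / 0.59 = 24240 s = 6.733 h.
First-order decay: C = 47.66·exp(−k·t) = 47.66·0.5290 = 25.21 mg/L.

25.2 mg/L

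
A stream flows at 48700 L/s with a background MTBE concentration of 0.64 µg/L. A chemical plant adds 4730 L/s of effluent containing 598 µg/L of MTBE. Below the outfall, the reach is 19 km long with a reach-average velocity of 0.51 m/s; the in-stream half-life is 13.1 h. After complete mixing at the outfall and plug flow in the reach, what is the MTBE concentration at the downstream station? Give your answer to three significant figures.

Conservation of mass: C = (48700·0.6400 + 4730·598.0) / 53430 = 2860000/53430 = 53.52 µg/L.
Travel time t = 19·1000 / 0.51 = 37250 s = 10.35 h.
Half-life 13.1 h → k = ln 2 / 13.1 = 0.05291 h⁻¹ = 1.270 d⁻¹.
Decay over the reach: 53.52·exp(−kt) = 53.52·0.5784 = 30.96 µg/L.

31.0 µg/L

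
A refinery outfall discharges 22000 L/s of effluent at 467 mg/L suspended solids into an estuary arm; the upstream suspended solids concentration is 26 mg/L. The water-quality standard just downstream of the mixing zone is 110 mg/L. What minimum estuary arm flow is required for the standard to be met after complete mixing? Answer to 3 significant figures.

93500 L/s

Set C_mix = 110: (Q·26.00 + 22000·467.0) / (Q + 22000) = 110
→ Q = 22000·(467.0 − 110)/(110 − 26.00) = 93500 L/s.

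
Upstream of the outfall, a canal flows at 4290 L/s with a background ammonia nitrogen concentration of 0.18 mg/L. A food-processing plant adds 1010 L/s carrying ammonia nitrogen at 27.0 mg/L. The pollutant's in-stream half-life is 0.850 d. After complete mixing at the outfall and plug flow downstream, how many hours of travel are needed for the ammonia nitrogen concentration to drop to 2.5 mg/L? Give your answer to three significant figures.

22.1 h

After mixing, C = (4290·0.1800 + 1010·27.00) / 5300 = 28040/5300 = 5.291 mg/L.
Half-life 0.850 d → k = ln 2 / 0.850 = 0.8155 d⁻¹.
5.291·exp(−k·t) = 2.5 → t = ln(5.291/2.5)/k = 79430 s = 22.06 h.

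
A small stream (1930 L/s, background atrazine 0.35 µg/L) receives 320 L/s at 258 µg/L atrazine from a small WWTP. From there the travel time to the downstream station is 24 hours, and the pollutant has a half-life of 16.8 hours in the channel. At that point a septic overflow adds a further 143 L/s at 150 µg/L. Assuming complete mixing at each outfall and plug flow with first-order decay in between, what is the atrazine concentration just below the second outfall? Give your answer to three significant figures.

Mixed concentration C = ΣQC/ΣQ = (1930·0.3500 + 320.0·258.0) / 2250 = 83240/2250 = 36.99 µg/L; combined flow 2250 L/s.
Half-life 16.8 h → k = ln 2 / 16.8 = 0.04126 h⁻¹ = 0.9902 d⁻¹.
Applying C = C₀e^(−kt): 36.99 × 0.3715 = 13.74 µg/L.
At the second outfall, C = (2250·13.74 + 143.0·150.0) / (2250 + 143.0) = 21.89 µg/L.

21.9 µg/L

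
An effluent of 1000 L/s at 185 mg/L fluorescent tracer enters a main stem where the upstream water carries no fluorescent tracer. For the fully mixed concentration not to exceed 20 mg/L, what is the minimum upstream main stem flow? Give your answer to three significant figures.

Set C_mix = 20: (Q·0 + 1000·185.0) / (Q + 1000) = 20
→ Q = 1000·(185.0 − 20)/(20 − 0) = 8250 L/s.

8250 L/s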